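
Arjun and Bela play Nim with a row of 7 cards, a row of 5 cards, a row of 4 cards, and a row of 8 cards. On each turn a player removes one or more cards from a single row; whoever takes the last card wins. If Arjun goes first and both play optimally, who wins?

Arjun wins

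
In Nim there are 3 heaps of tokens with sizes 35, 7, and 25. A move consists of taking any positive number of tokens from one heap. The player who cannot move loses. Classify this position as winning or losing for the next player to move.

Compute the nim-sum pairwise:
35 ^ 7 = 36
36 ^ 25 = 61
The nim-sum is 61 ≠ 0, so this is an N-position: the player to move can win.

Winning position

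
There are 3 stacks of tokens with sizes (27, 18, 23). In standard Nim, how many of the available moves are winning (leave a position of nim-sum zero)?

3

Nim-sum: 27 XOR 18 XOR 23 = 30.
The overall nim-sum is X = 30. A stack of size p has a winning move iff p XOR X < p (reduce it to p XOR X).
  27: 27 XOR 30 = 5 < 27 — winning move (to 5).
  18: 18 XOR 30 = 12 < 18 — winning move (to 12).
  23: 23 XOR 30 = 9 < 23 — winning move (to 9).
That gives 3 winning moves.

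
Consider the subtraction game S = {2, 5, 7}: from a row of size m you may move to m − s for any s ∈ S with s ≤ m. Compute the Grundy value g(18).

2

Build the Grundy sequence with g(k) = mex{g(k−s) : s ∈ {2, 5, 7}, s ≤ k}:
k:     0  1  2  3  4  5  6  7  8  9 10 11 12 13 14 15 16 17 18
g(k):  0  0  1  1  0  2  1  3  2  2  0  3  1  0  0  1  1  2  2
So g(18) = 2.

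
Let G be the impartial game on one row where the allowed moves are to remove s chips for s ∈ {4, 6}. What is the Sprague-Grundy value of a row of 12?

0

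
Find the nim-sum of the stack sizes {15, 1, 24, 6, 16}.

Compute the nim-sum pairwise:
15 ^ 1 = 14
14 ^ 24 = 22
22 ^ 6 = 16
16 ^ 16 = 0

0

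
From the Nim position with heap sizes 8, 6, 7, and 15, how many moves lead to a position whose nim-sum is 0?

Compute the nim-sum pairwise:
8 ^ 6 = 14
14 ^ 7 = 9
9 ^ 15 = 6
The overall nim-sum is X = 6. A heap of size p has a winning move iff p XOR X < p (reduce it to p XOR X).
  8: 8 XOR 6 = 14 ≥ 8 — no move.
  6: 6 XOR 6 = 0 < 6 — winning move (to 0).
  7: 7 XOR 6 = 1 < 7 — winning move (to 1).
  15: 15 XOR 6 = 9 < 15 — winning move (to 9).
That gives 3 winning moves.

3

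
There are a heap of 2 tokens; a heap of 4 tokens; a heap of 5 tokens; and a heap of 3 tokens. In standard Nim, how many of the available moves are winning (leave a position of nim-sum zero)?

0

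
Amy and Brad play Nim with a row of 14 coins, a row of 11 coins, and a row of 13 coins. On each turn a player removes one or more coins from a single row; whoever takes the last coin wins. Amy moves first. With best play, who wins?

Amy wins

Compute the nim-sum pairwise:
14 ^ 11 = 5
5 ^ 13 = 8
The nim-sum is 8 ≠ 0, so this is an N-position: the player to move can win; Amy has a winning move.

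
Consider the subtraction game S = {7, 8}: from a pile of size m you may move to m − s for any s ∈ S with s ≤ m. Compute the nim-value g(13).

1

Grundy values for subtraction set {7, 8}:
k:     0  1  2  3  4  5  6  7  8  9 10 11 12 13
g(k):  0  0  0  0  0  0  0  1  1  1  1  1  1  1
So g(13) = 1.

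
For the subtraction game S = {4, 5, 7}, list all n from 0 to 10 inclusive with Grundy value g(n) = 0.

0, 1, 2, 3

Grundy values for subtraction set {4, 5, 7}:
g(0) = mex{} = 0
g(1) = mex{} = 0
g(2) = mex{} = 0
g(3) = mex{} = 0
g(4) = mex{0} = 1
g(5) = mex{0} = 1
g(6) = mex{0} = 1
g(7) = mex{0} = 1
g(8) = mex{0,1} = 2
g(9) = mex{0,1} = 2
g(10) = mex{0,1} = 2
The P-positions (g = 0) in 0..10 are 0, 1, 2, 3.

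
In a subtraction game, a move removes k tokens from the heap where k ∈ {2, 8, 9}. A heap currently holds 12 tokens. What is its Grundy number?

2

Build the Grundy sequence with g(k) = mex{g(k−s) : s ∈ {2, 8, 9}, s ≤ k}:
k:     0  1  2  3  4  5  6  7  8  9 10 11 12
g(k):  0  0  1  1  0  0  1  1  2  2  3  0  2
So g(12) = 2.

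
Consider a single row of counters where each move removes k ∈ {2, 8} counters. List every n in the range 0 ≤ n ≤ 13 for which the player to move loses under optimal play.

0, 1, 4, 5, 10, 11

Build the Grundy sequence with g(k) = mex{g(k−s) : s ∈ {2, 8}, s ≤ k}:
g(0) = mex{} = 0
g(1) = mex{} = 0
g(2) = mex{0} = 1
g(3) = mex{0} = 1
g(4) = mex{1} = 0
g(5) = mex{1} = 0
g(6) = mex{0} = 1
g(7) = mex{0} = 1
g(8) = mex{0,1} = 2
g(9) = mex{0,1} = 2
g(10) = mex{1,2} = 0
g(11) = mex{1,2} = 0
g(12) = mex{0} = 1
g(13) = mex{0} = 1
The P-positions (g = 0) in 0..13 are 0, 1, 4, 5, 10, 11.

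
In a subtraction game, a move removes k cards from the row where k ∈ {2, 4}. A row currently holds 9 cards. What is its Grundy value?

1

Compute g(0), g(1), … for moves {2, 4}:
k:     0  1  2  3  4  5  6  7  8  9
g(k):  0  0  1  1  2  2  0  0  1  1
So g(9) = 1.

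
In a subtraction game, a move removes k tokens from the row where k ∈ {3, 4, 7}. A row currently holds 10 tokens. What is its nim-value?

0

Grundy values for subtraction set {3, 4, 7}:
k:     0  1  2  3  4  5  6  7  8  9 10
g(k):  0  0  0  1  1  1  2  2  2  3  0
So g(10) = 0.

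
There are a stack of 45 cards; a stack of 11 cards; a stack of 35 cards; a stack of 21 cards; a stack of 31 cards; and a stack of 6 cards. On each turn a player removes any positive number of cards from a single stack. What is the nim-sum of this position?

Write each in binary and XOR column by column:
  101101  (45)
  001011  (11)
  100011  (35)
  010101  (21)
  011111  (31)
  000110  (6)
  ------
  001001  (9)

9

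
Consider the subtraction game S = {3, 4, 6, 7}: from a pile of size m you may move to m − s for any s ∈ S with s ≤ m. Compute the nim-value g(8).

2

Compute g(0), g(1), … for moves {3, 4, 6, 7}:
g(0) = mex{} = 0
g(1) = mex{} = 0
g(2) = mex{} = 0
g(3) = mex{0} = 1
g(4) = mex{0} = 1
g(5) = mex{0} = 1
g(6) = mex{0,1} = 2
g(7) = mex{0,1} = 2
g(8) = mex{0,1} = 2
So g(8) = 2.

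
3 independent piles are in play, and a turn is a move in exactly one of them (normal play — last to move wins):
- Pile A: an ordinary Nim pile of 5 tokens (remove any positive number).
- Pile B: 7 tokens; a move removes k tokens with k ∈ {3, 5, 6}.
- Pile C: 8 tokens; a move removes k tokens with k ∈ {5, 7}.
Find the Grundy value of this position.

6

Pile A is a plain Nim pile of size 5, so its Grundy value is 5.
For pile B, compute g(0), g(1), … with moves {3, 5, 6}:
k:     0  1  2  3  4  5  6  7
g(k):  0  0  0  1  1  1  2  2
So g(7) = 2.
Build the Grundy sequence for pile C with g(k) = mex{g(k−s) : s ∈ {5, 7}, s ≤ k}:
g(0) = mex{} = 0
g(1) = mex{} = 0
g(2) = mex{} = 0
g(3) = mex{} = 0
g(4) = mex{} = 0
g(5) = mex{0} = 1
g(6) = mex{0} = 1
g(7) = mex{0} = 1
g(8) = mex{0} = 1
So g(8) = 1.
The value of a disjunctive sum is the nim-sum of the parts.
Combined value = 5 XOR 2 XOR 1 = 6.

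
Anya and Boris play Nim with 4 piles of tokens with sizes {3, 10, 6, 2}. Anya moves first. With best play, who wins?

Anya wins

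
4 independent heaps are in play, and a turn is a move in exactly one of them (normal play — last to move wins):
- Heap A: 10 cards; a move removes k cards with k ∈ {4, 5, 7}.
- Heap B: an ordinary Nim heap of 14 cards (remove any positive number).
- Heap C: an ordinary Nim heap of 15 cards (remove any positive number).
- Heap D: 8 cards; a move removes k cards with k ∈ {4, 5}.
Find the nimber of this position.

1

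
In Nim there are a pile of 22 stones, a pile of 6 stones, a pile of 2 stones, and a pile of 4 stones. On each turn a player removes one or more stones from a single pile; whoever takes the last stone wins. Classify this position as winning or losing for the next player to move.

Write each in binary and XOR column by column:
  10110  (22)
  00110  (6)
  00010  (2)
  00100  (4)
  -----
  10110  (22)
The nim-sum is 22 ≠ 0, so this is an N-position: the player to move can win.

Winning position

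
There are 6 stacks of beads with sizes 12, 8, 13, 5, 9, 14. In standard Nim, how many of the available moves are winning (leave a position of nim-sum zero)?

5

Nim-sum: 12 ^ 8 ^ 13 ^ 5 ^ 9 ^ 14 = 11.
The overall nim-sum is X = 11. A stack of size p has a winning move iff p XOR X < p (reduce it to p XOR X).
  12: 12 XOR 11 = 7 < 12 — winning move (to 7).
  8: 8 XOR 11 = 3 < 8 — winning move (to 3).
  13: 13 XOR 11 = 6 < 13 — winning move (to 6).
  5: 5 XOR 11 = 14 ≥ 5 — no move.
  9: 9 XOR 11 = 2 < 9 — winning move (to 2).
  14: 14 XOR 11 = 5 < 14 — winning move (to 5).
That gives 5 winning moves.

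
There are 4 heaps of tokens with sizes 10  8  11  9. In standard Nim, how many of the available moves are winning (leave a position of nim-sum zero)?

In binary:
  1010  (10)
  1000  (8)
  1011  (11)
  1001  (9)
  ----
  0000  (0)
The nim-sum is already 0, so every move leaves a nonzero nim-sum — there are no winning moves.

0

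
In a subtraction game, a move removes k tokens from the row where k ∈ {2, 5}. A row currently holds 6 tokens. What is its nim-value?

1

Build the Grundy sequence with g(k) = mex{g(k−s) : s ∈ {2, 5}, s ≤ k}:
g(0) = mex{} = 0
g(1) = mex{} = 0
g(2) = mex{0} = 1
g(3) = mex{0} = 1
g(4) = mex{1} = 0
g(5) = mex{0,1} = 2
g(6) = mex{0} = 1
So g(6) = 1.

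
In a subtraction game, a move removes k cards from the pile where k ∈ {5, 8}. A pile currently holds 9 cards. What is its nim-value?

1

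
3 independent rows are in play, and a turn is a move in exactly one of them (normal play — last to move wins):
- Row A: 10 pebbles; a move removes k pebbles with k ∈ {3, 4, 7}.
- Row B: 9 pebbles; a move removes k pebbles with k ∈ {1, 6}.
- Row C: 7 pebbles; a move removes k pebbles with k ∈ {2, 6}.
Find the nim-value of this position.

Build the Grundy sequence for row A with g(k) = mex{g(k−s) : s ∈ {3, 4, 7}, s ≤ k}:
k:     0  1  2  3  4  5  6  7  8  9 10
g(k):  0  0  0  1  1  1  2  2  2  3  0
So g(10) = 0.
Grundy values for row B (subtraction set {1, 6}):
g(0) = mex{} = 0
g(1) = mex{0} = 1
g(2) = mex{1} = 0
g(3) = mex{0} = 1
g(4) = mex{1} = 0
g(5) = mex{0} = 1
g(6) = mex{0,1} = 2
g(7) = mex{1,2} = 0
g(8) = mex{0} = 1
g(9) = mex{1} = 0
So g(9) = 0.
Grundy values for row C (subtraction set {2, 6}):
g(0) = mex{} = 0
g(1) = mex{} = 0
g(2) = mex{0} = 1
g(3) = mex{0} = 1
g(4) = mex{1} = 0
g(5) = mex{1} = 0
g(6) = mex{0} = 1
g(7) = mex{0} = 1
So g(7) = 1.
By the Sprague-Grundy theorem, the Grundy value of a sum of independent games is the XOR of the component values.
Combined value = 0 ⊕ 0 ⊕ 1 = 1.

1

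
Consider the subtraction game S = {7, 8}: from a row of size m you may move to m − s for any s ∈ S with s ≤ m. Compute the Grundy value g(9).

1

Build the Grundy sequence with g(k) = mex{g(k−s) : s ∈ {7, 8}, s ≤ k}:
g(0) = mex{} = 0
g(1) = mex{} = 0
g(2) = mex{} = 0
g(3) = mex{} = 0
g(4) = mex{} = 0
g(5) = mex{} = 0
g(6) = mex{} = 0
g(7) = mex{0} = 1
g(8) = mex{0} = 1
g(9) = mex{0} = 1
So g(9) = 1.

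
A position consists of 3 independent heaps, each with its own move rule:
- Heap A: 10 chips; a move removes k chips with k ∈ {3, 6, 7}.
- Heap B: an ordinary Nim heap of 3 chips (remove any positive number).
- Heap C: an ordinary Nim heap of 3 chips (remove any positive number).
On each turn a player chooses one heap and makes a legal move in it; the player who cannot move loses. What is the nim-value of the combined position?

Grundy values for heap A (subtraction set {3, 6, 7}):
g(0) = mex{} = 0
g(1) = mex{} = 0
g(2) = mex{} = 0
g(3) = mex{0} = 1
g(4) = mex{0} = 1
g(5) = mex{0} = 1
g(6) = mex{0,1} = 2
g(7) = mex{0,1} = 2
g(8) = mex{0,1} = 2
g(9) = mex{0,1,2} = 3
g(10) = mex{1,2} = 0
So g(10) = 0.
Heap B is a plain Nim heap of size 3, so its Grundy value is 3.
Heap C is a plain Nim heap of size 3, so its Grundy value is 3.
The value of a disjunctive sum is the nim-sum of the parts.
Combined value = 0 XOR 3 XOR 3 = 0.

0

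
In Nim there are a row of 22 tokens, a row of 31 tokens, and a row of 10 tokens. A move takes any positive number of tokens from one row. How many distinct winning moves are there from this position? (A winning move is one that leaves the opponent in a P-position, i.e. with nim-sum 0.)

Bitwise XOR of the heap sizes:
  10110  (22)
  11111  (31)
  01010  (10)
  -----
  00011  (3)
The overall nim-sum is X = 3. A row of size p has a winning move iff p XOR X < p (reduce it to p XOR X).
  22: 22 XOR 3 = 21 < 22 — winning move (to 21).
  31: 31 XOR 3 = 28 < 31 — winning move (to 28).
  10: 10 XOR 3 = 9 < 10 — winning move (to 9).
That gives 3 winning moves.

3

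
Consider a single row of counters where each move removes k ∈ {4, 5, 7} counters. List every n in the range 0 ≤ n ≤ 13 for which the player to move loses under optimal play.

0, 1, 2, 3, 11, 12, 13

Compute g(0), g(1), … for moves {4, 5, 7}:
k:     0  1  2  3  4  5  6  7  8  9 10 11 12 13
g(k):  0  0  0  0  1  1  1  1  2  2  2  0  0  0
The P-positions (g = 0) in 0..13 are 0, 1, 2, 3, 11, 12, 13.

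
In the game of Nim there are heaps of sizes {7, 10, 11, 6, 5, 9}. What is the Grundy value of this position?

12

Compute the nim-sum pairwise:
7 ^ 10 = 13
13 ^ 11 = 6
6 ^ 6 = 0
0 ^ 5 = 5
5 ^ 9 = 12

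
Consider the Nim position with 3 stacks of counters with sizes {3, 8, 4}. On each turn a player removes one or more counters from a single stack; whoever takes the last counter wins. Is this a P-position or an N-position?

Compute the nim-sum pairwise:
3 ⊕ 8 = 11
11 ⊕ 4 = 15
The nim-sum is 15 ≠ 0, so this is an N-position: the player to move can win.

N-position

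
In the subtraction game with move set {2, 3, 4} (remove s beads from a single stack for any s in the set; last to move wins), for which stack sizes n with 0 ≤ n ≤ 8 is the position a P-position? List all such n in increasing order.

0, 1, 6, 7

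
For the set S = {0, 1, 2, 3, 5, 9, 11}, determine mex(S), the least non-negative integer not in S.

The values 0, 1, 2, 3 are all present; 4 is the first non-negative integer missing from the set.

4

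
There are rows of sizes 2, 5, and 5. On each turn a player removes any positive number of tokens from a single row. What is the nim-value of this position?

Compute the nim-sum pairwise:
2 ^ 5 = 7
7 ^ 5 = 2

2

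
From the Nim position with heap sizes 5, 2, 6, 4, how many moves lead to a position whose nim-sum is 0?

3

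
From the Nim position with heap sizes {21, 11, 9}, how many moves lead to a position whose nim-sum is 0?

1

Nim-sum: 21 ⊕ 11 ⊕ 9 = 23.
The overall nim-sum is X = 23. A heap of size p has a winning move iff p XOR X < p (reduce it to p XOR X).
  21: 21 XOR 23 = 2 < 21 — winning move (to 2).
  11: 11 XOR 23 = 28 ≥ 11 — no move.
  9: 9 XOR 23 = 30 ≥ 9 — no move.
That gives 1 winning move.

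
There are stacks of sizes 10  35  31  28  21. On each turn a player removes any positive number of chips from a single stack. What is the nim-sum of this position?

63

Compute the nim-sum pairwise:
10 ^ 35 = 41
41 ^ 31 = 54
54 ^ 28 = 42
42 ^ 21 = 63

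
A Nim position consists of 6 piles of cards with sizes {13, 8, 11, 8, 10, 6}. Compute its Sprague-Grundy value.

10

Compute the nim-sum pairwise:
13 ^ 8 = 5
5 ^ 11 = 14
14 ^ 8 = 6
6 ^ 10 = 12
12 ^ 6 = 10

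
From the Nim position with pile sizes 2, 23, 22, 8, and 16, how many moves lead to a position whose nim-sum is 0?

3

Nim-sum: 2 XOR 23 XOR 22 XOR 8 XOR 16 = 27.
The overall nim-sum is X = 27. A pile of size p has a winning move iff p XOR X < p (reduce it to p XOR X).
  2: 2 XOR 27 = 25 ≥ 2 — no move.
  23: 23 XOR 27 = 12 < 23 — winning move (to 12).
  22: 22 XOR 27 = 13 < 22 — winning move (to 13).
  8: 8 XOR 27 = 19 ≥ 8 — no move.
  16: 16 XOR 27 = 11 < 16 — winning move (to 11).
That gives 3 winning moves.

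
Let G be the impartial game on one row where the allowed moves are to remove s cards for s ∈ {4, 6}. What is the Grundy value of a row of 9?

Compute g(0), g(1), … for moves {4, 6}:
g(0) = mex{} = 0
g(1) = mex{} = 0
g(2) = mex{} = 0
g(3) = mex{} = 0
g(4) = mex{0} = 1
g(5) = mex{0} = 1
g(6) = mex{0} = 1
g(7) = mex{0} = 1
g(8) = mex{0,1} = 2
g(9) = mex{0,1} = 2
So g(9) = 2.

2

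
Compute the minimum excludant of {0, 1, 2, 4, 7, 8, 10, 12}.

The values 0, 1, 2 are all present; 3 is the first non-negative integer missing from the set.

3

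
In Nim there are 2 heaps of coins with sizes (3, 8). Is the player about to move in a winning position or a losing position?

Nim-sum: 3 XOR 8 = 11.
The nim-sum is 11 ≠ 0, so this is an N-position: the player to move can win.

Winning position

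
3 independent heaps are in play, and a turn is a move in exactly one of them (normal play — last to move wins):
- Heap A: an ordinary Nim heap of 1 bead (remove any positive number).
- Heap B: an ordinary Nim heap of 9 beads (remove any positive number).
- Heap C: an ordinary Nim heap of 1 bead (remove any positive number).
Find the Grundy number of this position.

Heap A is a plain Nim heap of size 1, so its Grundy value is 1.
Heap B is a plain Nim heap of size 9, so its Grundy value is 9.
Heap C is a plain Nim heap of size 1, so its Grundy value is 1.
By the Sprague-Grundy theorem, the Grundy value of a sum of independent games is the XOR of the component values.
Combined value = 1 XOR 9 XOR 1 = 9.

9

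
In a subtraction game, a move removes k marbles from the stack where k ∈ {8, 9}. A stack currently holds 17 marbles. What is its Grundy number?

Build the Grundy sequence with g(k) = mex{g(k−s) : s ∈ {8, 9}, s ≤ k}:
k:     0  1  2  3  4  5  6  7  8  9 10 11 12 13 14 15 16 17
g(k):  0  0  0  0  0  0  0  0  1  1  1  1  1  1  1  1  2  0
So g(17) = 0.

0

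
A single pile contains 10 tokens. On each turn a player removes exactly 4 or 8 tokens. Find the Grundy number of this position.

Grundy values for subtraction set {4, 8}:
k:     0  1  2  3  4  5  6  7  8  9 10
g(k):  0  0  0  0  1  1  1  1  2  2  2
So g(10) = 2.

2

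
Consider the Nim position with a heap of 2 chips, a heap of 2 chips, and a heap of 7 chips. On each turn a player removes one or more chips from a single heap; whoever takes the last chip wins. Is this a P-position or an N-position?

N-position

Nim-sum: 2 ^ 2 ^ 7 = 7.
The nim-sum is 7 ≠ 0, so this is an N-position: the player to move can win.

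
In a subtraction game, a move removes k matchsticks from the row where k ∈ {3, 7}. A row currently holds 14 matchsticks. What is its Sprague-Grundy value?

Compute g(0), g(1), … for moves {3, 7}:
k:     0  1  2  3  4  5  6  7  8  9 10 11 12 13 14
g(k):  0  0  0  1  1  1  0  2  2  1  0  0  0  1  1
So g(14) = 1.

1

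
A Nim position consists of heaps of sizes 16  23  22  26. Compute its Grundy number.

11

In binary:
  10000  (16)
  10111  (23)
  10110  (22)
  11010  (26)
  -----
  01011  (11)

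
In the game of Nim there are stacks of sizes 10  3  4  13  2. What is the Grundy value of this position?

Nim-sum: 10 ^ 3 ^ 4 ^ 13 ^ 2 = 2.

2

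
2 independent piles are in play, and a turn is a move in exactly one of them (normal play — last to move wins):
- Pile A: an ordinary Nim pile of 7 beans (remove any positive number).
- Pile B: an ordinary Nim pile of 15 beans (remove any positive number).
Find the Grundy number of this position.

Pile A is a plain Nim pile of size 7, so its Grundy value is 7.
Pile B is a plain Nim pile of size 15, so its Grundy value is 15.
The value of a disjunctive sum is the nim-sum of the parts.
Combined value = 7 XOR 15 = 8.

8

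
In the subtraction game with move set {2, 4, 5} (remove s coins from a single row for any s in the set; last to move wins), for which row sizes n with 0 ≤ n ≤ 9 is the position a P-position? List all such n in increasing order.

0, 1, 7, 8

Compute g(0), g(1), … for moves {2, 4, 5}:
g(0) = mex{} = 0
g(1) = mex{} = 0
g(2) = mex{0} = 1
g(3) = mex{0} = 1
g(4) = mex{0,1} = 2
g(5) = mex{0,1} = 2
g(6) = mex{0,1,2} = 3
g(7) = mex{1,2} = 0
g(8) = mex{1,2,3} = 0
g(9) = mex{0,2} = 1
The P-positions (g = 0) in 0..9 are 0, 1, 7, 8.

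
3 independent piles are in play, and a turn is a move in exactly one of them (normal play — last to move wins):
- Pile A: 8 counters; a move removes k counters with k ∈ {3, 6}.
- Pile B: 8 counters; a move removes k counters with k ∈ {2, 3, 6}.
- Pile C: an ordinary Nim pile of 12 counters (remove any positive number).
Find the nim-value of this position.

12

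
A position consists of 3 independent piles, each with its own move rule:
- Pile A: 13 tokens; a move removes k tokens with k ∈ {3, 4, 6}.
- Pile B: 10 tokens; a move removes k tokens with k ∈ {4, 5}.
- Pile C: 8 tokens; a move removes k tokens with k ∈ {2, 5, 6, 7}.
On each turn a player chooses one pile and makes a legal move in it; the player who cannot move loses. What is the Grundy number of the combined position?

For pile A, compute g(0), g(1), … with moves {3, 4, 6}:
g(0) = mex{} = 0
g(1) = mex{} = 0
g(2) = mex{} = 0
g(3) = mex{0} = 1
g(4) = mex{0} = 1
g(5) = mex{0} = 1
g(6) = mex{0,1} = 2
g(7) = mex{0,1} = 2
g(8) = mex{0,1} = 2
g(9) = mex{1,2} = 0
g(10) = mex{1,2} = 0
g(11) = mex{1,2} = 0
g(12) = mex{0,2} = 1
g(13) = mex{0,2} = 1
So g(13) = 1.
Grundy values for pile B (subtraction set {4, 5}):
k:     0  1  2  3  4  5  6  7  8  9 10
g(k):  0  0  0  0  1  1  1  1  2  0  0
So g(10) = 0.
For pile C, compute g(0), g(1), … with moves {2, 5, 6, 7}:
k:     0  1  2  3  4  5  6  7  8
g(k):  0  0  1  1  0  2  1  3  2
So g(8) = 2.
The value of a disjunctive sum is the nim-sum of the parts.
Combined value = 1 XOR 0 XOR 2 = 3.

3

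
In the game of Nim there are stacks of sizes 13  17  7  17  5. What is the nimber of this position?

In binary:
  01101  (13)
  10001  (17)
  00111  (7)
  10001  (17)
  00101  (5)
  -----
  01111  (15)

15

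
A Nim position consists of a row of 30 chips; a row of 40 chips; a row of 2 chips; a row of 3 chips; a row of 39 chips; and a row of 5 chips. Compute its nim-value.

21

Nim-sum: 30 XOR 40 XOR 2 XOR 3 XOR 39 XOR 5 = 21.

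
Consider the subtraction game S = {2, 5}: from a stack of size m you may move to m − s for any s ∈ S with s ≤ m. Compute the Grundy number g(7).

0

Build the Grundy sequence with g(k) = mex{g(k−s) : s ∈ {2, 5}, s ≤ k}:
k:     0  1  2  3  4  5  6  7
g(k):  0  0  1  1  0  2  1  0
So g(7) = 0.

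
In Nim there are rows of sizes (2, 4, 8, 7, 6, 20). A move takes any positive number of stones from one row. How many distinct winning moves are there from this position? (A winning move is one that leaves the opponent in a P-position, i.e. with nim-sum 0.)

Bitwise XOR of the heap sizes:
  00010  (2)
  00100  (4)
  01000  (8)
  00111  (7)
  00110  (6)
  10100  (20)
  -----
  11011  (27)
The overall nim-sum is X = 27. A row of size p has a winning move iff p XOR X < p (reduce it to p XOR X).
  2: 2 XOR 27 = 25 ≥ 2 — no move.
  4: 4 XOR 27 = 31 ≥ 4 — no move.
  8: 8 XOR 27 = 19 ≥ 8 — no move.
  7: 7 XOR 27 = 28 ≥ 7 — no move.
  6: 6 XOR 27 = 29 ≥ 6 — no move.
  20: 20 XOR 27 = 15 < 20 — winning move (to 15).
That gives 1 winning move.

1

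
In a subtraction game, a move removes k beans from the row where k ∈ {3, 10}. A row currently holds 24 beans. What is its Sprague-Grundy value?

Compute g(0), g(1), … for moves {3, 10}:
k:     0  1  2  3  4  5  6  7  8  9 10 11 12 13 14 15 16 17 18 19 20 21 22 23 24
g(k):  0  0  0  1  1  1  0  0  0  1  1  1  2  0  0  0  1  1  1  0  0  0  1  1  1
So g(24) = 1.

1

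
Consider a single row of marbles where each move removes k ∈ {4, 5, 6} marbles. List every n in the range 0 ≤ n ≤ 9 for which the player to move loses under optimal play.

0, 1, 2, 3

Compute g(0), g(1), … for moves {4, 5, 6}:
g(0) = mex{} = 0
g(1) = mex{} = 0
g(2) = mex{} = 0
g(3) = mex{} = 0
g(4) = mex{0} = 1
g(5) = mex{0} = 1
g(6) = mex{0} = 1
g(7) = mex{0} = 1
g(8) = mex{0,1} = 2
g(9) = mex{0,1} = 2
The P-positions (g = 0) in 0..9 are 0, 1, 2, 3.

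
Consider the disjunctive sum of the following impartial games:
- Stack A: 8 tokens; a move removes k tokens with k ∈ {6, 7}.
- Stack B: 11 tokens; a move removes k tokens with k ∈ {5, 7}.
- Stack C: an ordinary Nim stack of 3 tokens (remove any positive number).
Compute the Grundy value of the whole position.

0

Grundy values for stack A (subtraction set {6, 7}):
g(0) = mex{} = 0
g(1) = mex{} = 0
g(2) = mex{} = 0
g(3) = mex{} = 0
g(4) = mex{} = 0
g(5) = mex{} = 0
g(6) = mex{0} = 1
g(7) = mex{0} = 1
g(8) = mex{0} = 1
So g(8) = 1.
Grundy values for stack B (subtraction set {5, 7}):
g(0) = mex{} = 0
g(1) = mex{} = 0
g(2) = mex{} = 0
g(3) = mex{} = 0
g(4) = mex{} = 0
g(5) = mex{0} = 1
g(6) = mex{0} = 1
g(7) = mex{0} = 1
g(8) = mex{0} = 1
g(9) = mex{0} = 1
g(10) = mex{0,1} = 2
g(11) = mex{0,1} = 2
So g(11) = 2.
Stack C is a plain Nim stack of size 3, so its Grundy value is 3.
The value of a disjunctive sum is the nim-sum of the parts.
Combined value = 1 ⊕ 2 ⊕ 3 = 0.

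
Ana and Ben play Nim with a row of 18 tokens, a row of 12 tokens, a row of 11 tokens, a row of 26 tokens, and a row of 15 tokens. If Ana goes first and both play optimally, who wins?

Write each in binary and XOR column by column:
  10010  (18)
  01100  (12)
  01011  (11)
  11010  (26)
  01111  (15)
  -----
  00000  (0)
The nim-sum is 0, so this is a P-position: the player to move is in a losing position under optimal play; Ana is about to move from it and so loses — Ben wins.

Ben wins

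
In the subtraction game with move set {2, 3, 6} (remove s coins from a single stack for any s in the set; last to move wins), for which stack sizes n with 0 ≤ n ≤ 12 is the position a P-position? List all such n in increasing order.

0, 1, 5, 9, 10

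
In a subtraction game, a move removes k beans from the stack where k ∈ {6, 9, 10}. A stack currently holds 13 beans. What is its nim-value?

2

Compute g(0), g(1), … for moves {6, 9, 10}:
k:     0  1  2  3  4  5  6  7  8  9 10 11 12 13
g(k):  0  0  0  0  0  0  1  1  1  1  1  1  2  2
So g(13) = 2.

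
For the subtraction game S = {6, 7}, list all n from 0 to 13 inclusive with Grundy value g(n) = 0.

Compute g(0), g(1), … for moves {6, 7}:
k:     0  1  2  3  4  5  6  7  8  9 10 11 12 13
g(k):  0  0  0  0  0  0  1  1  1  1  1  1  2  0
The P-positions (g = 0) in 0..13 are 0, 1, 2, 3, 4, 5, 13.

0, 1, 2, 3, 4, 5, 13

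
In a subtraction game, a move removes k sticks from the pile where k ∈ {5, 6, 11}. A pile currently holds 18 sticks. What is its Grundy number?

0

Grundy values for subtraction set {5, 6, 11}:
k:     0  1  2  3  4  5  6  7  8  9 10 11 12 13 14 15 16 17 18
g(k):  0  0  0  0  0  1  1  1  1  1  2  2  2  2  2  3  0  0  0
So g(18) = 0.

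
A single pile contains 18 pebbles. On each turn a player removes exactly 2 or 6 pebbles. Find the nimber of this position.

1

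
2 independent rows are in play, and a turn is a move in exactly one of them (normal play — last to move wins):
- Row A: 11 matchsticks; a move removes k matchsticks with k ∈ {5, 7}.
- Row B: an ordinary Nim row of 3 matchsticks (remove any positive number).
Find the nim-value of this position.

1

Grundy values for row A (subtraction set {5, 7}):
g(0) = mex{} = 0
g(1) = mex{} = 0
g(2) = mex{} = 0
g(3) = mex{} = 0
g(4) = mex{} = 0
g(5) = mex{0} = 1
g(6) = mex{0} = 1
g(7) = mex{0} = 1
g(8) = mex{0} = 1
g(9) = mex{0} = 1
g(10) = mex{0,1} = 2
g(11) = mex{0,1} = 2
So g(11) = 2.
Row B is a plain Nim row of size 3, so its Grundy value is 3.
The value of a disjunctive sum is the nim-sum of the parts.
Combined value = 2 ⊕ 3 = 1.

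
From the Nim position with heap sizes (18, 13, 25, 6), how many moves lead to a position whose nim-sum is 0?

Nim-sum: 18 ⊕ 13 ⊕ 25 ⊕ 6 = 0.
The nim-sum is already 0, so every move leaves a nonzero nim-sum — there are no winning moves.

0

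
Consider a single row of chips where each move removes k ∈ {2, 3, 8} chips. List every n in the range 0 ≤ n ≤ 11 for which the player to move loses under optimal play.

0, 1, 5, 6, 10, 11

Build the Grundy sequence with g(k) = mex{g(k−s) : s ∈ {2, 3, 8}, s ≤ k}:
k:     0  1  2  3  4  5  6  7  8  9 10 11
g(k):  0  0  1  1  2  0  0  1  1  2  0  0
The P-positions (g = 0) in 0..11 are 0, 1, 5, 6, 10, 11.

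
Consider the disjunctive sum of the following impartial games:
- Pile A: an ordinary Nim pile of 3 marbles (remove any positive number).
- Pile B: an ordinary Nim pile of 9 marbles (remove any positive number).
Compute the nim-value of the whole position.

Pile A is a plain Nim pile of size 3, so its Grundy value is 3.
Pile B is a plain Nim pile of size 9, so its Grundy value is 9.
The value of a disjunctive sum is the nim-sum of the parts.
Combined value = 3 XOR 9 = 10.

10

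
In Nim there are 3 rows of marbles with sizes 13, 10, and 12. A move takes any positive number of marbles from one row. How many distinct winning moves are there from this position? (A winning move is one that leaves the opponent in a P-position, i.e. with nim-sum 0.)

In binary:
  1101  (13)
  1010  (10)
  1100  (12)
  ----
  1011  (11)
The overall nim-sum is X = 11. A row of size p has a winning move iff p XOR X < p (reduce it to p XOR X).
  13: 13 XOR 11 = 6 < 13 — winning move (to 6).
  10: 10 XOR 11 = 1 < 10 — winning move (to 1).
  12: 12 XOR 11 = 7 < 12 — winning move (to 7).
That gives 3 winning moves.

3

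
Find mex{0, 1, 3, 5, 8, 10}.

2

The values 0, 1 are all present; 2 is the first non-negative integer missing from the set.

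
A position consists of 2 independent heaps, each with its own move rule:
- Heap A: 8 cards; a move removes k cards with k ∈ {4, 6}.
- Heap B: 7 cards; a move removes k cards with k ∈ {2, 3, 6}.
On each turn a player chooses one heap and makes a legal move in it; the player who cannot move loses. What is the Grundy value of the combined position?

3

For heap A, compute g(0), g(1), … with moves {4, 6}:
g(0) = mex{} = 0
g(1) = mex{} = 0
g(2) = mex{} = 0
g(3) = mex{} = 0
g(4) = mex{0} = 1
g(5) = mex{0} = 1
g(6) = mex{0} = 1
g(7) = mex{0} = 1
g(8) = mex{0,1} = 2
So g(8) = 2.
Build the Grundy sequence for heap B with g(k) = mex{g(k−s) : s ∈ {2, 3, 6}, s ≤ k}:
g(0) = mex{} = 0
g(1) = mex{} = 0
g(2) = mex{0} = 1
g(3) = mex{0} = 1
g(4) = mex{0,1} = 2
g(5) = mex{1} = 0
g(6) = mex{0,1,2} = 3
g(7) = mex{0,2} = 1
So g(7) = 1.
By the Sprague-Grundy theorem, the Grundy value of a sum of independent games is the XOR of the component values.
Combined value = 2 XOR 1 = 3.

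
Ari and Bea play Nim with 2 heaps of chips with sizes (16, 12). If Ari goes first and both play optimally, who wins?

Ari wins

Nim-sum: 16 XOR 12 = 28.
The nim-sum is 28 ≠ 0, so this is an N-position: the player to move can win; Ari has a winning move.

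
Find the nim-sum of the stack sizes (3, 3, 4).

4

Nim-sum: 3 ^ 3 ^ 4 = 4.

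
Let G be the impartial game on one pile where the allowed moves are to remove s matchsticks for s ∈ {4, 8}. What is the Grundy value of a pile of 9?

Grundy values for subtraction set {4, 8}:
g(0) = mex{} = 0
g(1) = mex{} = 0
g(2) = mex{} = 0
g(3) = mex{} = 0
g(4) = mex{0} = 1
g(5) = mex{0} = 1
g(6) = mex{0} = 1
g(7) = mex{0} = 1
g(8) = mex{0,1} = 2
g(9) = mex{0,1} = 2
So g(9) = 2.

2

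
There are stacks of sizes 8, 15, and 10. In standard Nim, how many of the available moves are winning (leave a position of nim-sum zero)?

3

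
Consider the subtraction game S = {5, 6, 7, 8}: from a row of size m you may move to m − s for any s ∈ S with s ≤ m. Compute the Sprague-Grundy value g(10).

Compute g(0), g(1), … for moves {5, 6, 7, 8}:
g(0) = mex{} = 0
g(1) = mex{} = 0
g(2) = mex{} = 0
g(3) = mex{} = 0
g(4) = mex{} = 0
g(5) = mex{0} = 1
g(6) = mex{0} = 1
g(7) = mex{0} = 1
g(8) = mex{0} = 1
g(9) = mex{0} = 1
g(10) = mex{0,1} = 2
So g(10) = 2.

2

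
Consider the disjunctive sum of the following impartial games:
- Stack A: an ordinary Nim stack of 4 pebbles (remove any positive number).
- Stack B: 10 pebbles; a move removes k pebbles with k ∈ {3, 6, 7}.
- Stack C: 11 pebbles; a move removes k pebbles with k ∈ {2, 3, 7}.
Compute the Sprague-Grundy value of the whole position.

4

Stack A is a plain Nim stack of size 4, so its Grundy value is 4.
Grundy values for stack B (subtraction set {3, 6, 7}):
k:     0  1  2  3  4  5  6  7  8  9 10
g(k):  0  0  0  1  1  1  2  2  2  3  0
So g(10) = 0.
For stack C, compute g(0), g(1), … with moves {2, 3, 7}:
g(0) = mex{} = 0
g(1) = mex{} = 0
g(2) = mex{0} = 1
g(3) = mex{0} = 1
g(4) = mex{0,1} = 2
g(5) = mex{1} = 0
g(6) = mex{1,2} = 0
g(7) = mex{0,2} = 1
g(8) = mex{0} = 1
g(9) = mex{0,1} = 2
g(10) = mex{1} = 0
g(11) = mex{1,2} = 0
So g(11) = 0.
By the Sprague-Grundy theorem, the Grundy value of a sum of independent games is the XOR of the component values.
Combined value = 4 XOR 0 XOR 0 = 4.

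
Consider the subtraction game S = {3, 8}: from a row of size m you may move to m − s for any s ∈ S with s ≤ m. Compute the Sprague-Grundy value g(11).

Compute g(0), g(1), … for moves {3, 8}:
g(0) = mex{} = 0
g(1) = mex{} = 0
g(2) = mex{} = 0
g(3) = mex{0} = 1
g(4) = mex{0} = 1
g(5) = mex{0} = 1
g(6) = mex{1} = 0
g(7) = mex{1} = 0
g(8) = mex{0,1} = 2
g(9) = mex{0} = 1
g(10) = mex{0} = 1
g(11) = mex{1,2} = 0
So g(11) = 0.

0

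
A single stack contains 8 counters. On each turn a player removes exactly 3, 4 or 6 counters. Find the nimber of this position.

Build the Grundy sequence with g(k) = mex{g(k−s) : s ∈ {3, 4, 6}, s ≤ k}:
g(0) = mex{} = 0
g(1) = mex{} = 0
g(2) = mex{} = 0
g(3) = mex{0} = 1
g(4) = mex{0} = 1
g(5) = mex{0} = 1
g(6) = mex{0,1} = 2
g(7) = mex{0,1} = 2
g(8) = mex{0,1} = 2
So g(8) = 2.

2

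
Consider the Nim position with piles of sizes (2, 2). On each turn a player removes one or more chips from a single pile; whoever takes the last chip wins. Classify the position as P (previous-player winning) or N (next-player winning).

P-position

Compute the nim-sum pairwise:
2 XOR 2 = 0
The nim-sum is 0, so this is a P-position: the player to move is in a losing position under optimal play.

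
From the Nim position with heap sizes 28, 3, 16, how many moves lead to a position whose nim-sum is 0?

1

Bitwise XOR of the heap sizes:
  11100  (28)
  00011  (3)
  10000  (16)
  -----
  01111  (15)
The overall nim-sum is X = 15. A heap of size p has a winning move iff p XOR X < p (reduce it to p XOR X).
  28: 28 XOR 15 = 19 < 28 — winning move (to 19).
  3: 3 XOR 15 = 12 ≥ 3 — no move.
  16: 16 XOR 15 = 31 ≥ 16 — no move.
That gives 1 winning move.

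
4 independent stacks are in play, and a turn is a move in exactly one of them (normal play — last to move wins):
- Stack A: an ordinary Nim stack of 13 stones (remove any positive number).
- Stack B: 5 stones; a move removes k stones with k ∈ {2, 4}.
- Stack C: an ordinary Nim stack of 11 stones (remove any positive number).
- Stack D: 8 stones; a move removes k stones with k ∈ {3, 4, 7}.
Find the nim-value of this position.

Stack A is a plain Nim stack of size 13, so its Grundy value is 13.
For stack B, compute g(0), g(1), … with moves {2, 4}:
g(0) = mex{} = 0
g(1) = mex{} = 0
g(2) = mex{0} = 1
g(3) = mex{0} = 1
g(4) = mex{0,1} = 2
g(5) = mex{0,1} = 2
So g(5) = 2.
Stack C is a plain Nim stack of size 11, so its Grundy value is 11.
Build the Grundy sequence for stack D with g(k) = mex{g(k−s) : s ∈ {3, 4, 7}, s ≤ k}:
k:     0  1  2  3  4  5  6  7  8
g(k):  0  0  0  1  1  1  2  2  2
So g(8) = 2.
The value of a disjunctive sum is the nim-sum of the parts.
Combined value = 13 XOR 2 XOR 11 XOR 2 = 6.

6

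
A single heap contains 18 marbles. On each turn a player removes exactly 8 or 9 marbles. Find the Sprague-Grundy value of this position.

0

Compute g(0), g(1), … for moves {8, 9}:
k:     0  1  2  3  4  5  6  7  8  9 10 11 12 13 14 15 16 17 18
g(k):  0  0  0  0  0  0  0  0  1  1  1  1  1  1  1  1  2  0  0
So g(18) = 0.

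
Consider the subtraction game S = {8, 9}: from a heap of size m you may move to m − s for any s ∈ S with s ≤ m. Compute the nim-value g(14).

Compute g(0), g(1), … for moves {8, 9}:
k:     0  1  2  3  4  5  6  7  8  9 10 11 12 13 14
g(k):  0  0  0  0  0  0  0  0  1  1  1  1  1  1  1
So g(14) = 1.

1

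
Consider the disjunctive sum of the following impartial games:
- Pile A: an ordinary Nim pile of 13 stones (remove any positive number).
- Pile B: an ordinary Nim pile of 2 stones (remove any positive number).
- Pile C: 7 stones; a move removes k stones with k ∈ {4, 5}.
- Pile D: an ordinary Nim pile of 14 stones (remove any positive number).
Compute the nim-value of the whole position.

Pile A is a plain Nim pile of size 13, so its Grundy value is 13.
Pile B is a plain Nim pile of size 2, so its Grundy value is 2.
Build the Grundy sequence for pile C with g(k) = mex{g(k−s) : s ∈ {4, 5}, s ≤ k}:
g(0) = mex{} = 0
g(1) = mex{} = 0
g(2) = mex{} = 0
g(3) = mex{} = 0
g(4) = mex{0} = 1
g(5) = mex{0} = 1
g(6) = mex{0} = 1
g(7) = mex{0} = 1
So g(7) = 1.
Pile D is a plain Nim pile of size 14, so its Grundy value is 14.
The value of a disjunctive sum is the nim-sum of the parts.
Combined value = 13 XOR 2 XOR 1 XOR 14 = 0.

0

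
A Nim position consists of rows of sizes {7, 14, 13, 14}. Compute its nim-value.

Write each in binary and XOR column by column:
  0111  (7)
  1110  (14)
  1101  (13)
  1110  (14)
  ----
  1010  (10)

10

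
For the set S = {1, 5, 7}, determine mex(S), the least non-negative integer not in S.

0 is not in the set, so the mex is 0.

0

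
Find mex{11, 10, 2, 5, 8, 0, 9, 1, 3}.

The values 0, 1, 2, 3 are all present; 4 is the first non-negative integer missing from the set.

4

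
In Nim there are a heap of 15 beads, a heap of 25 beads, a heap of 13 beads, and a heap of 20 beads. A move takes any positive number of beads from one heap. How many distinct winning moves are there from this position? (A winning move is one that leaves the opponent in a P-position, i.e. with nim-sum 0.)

Compute the nim-sum pairwise:
15 XOR 25 = 22
22 XOR 13 = 27
27 XOR 20 = 15
The overall nim-sum is X = 15. A heap of size p has a winning move iff p XOR X < p (reduce it to p XOR X).
  15: 15 XOR 15 = 0 < 15 — winning move (to 0).
  25: 25 XOR 15 = 22 < 25 — winning move (to 22).
  13: 13 XOR 15 = 2 < 13 — winning move (to 2).
  20: 20 XOR 15 = 27 ≥ 20 — no move.
That gives 3 winning moves.

3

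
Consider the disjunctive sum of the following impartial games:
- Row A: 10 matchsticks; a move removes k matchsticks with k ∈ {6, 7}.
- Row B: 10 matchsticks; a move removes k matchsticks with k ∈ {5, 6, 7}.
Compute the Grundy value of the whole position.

Grundy values for row A (subtraction set {6, 7}):
g(0) = mex{} = 0
g(1) = mex{} = 0
g(2) = mex{} = 0
g(3) = mex{} = 0
g(4) = mex{} = 0
g(5) = mex{} = 0
g(6) = mex{0} = 1
g(7) = mex{0} = 1
g(8) = mex{0} = 1
g(9) = mex{0} = 1
g(10) = mex{0} = 1
So g(10) = 1.
Grundy values for row B (subtraction set {5, 6, 7}):
g(0) = mex{} = 0
g(1) = mex{} = 0
g(2) = mex{} = 0
g(3) = mex{} = 0
g(4) = mex{} = 0
g(5) = mex{0} = 1
g(6) = mex{0} = 1
g(7) = mex{0} = 1
g(8) = mex{0} = 1
g(9) = mex{0} = 1
g(10) = mex{0,1} = 2
So g(10) = 2.
By the Sprague-Grundy theorem, the Grundy value of a sum of independent games is the XOR of the component values.
Combined value = 1 ⊕ 2 = 3.

3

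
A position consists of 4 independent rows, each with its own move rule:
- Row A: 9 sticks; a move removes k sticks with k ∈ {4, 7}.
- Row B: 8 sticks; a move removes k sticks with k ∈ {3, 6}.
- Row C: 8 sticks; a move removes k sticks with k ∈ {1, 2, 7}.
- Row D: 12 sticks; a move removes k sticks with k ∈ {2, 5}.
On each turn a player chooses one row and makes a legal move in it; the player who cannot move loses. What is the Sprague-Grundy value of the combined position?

Grundy values for row A (subtraction set {4, 7}):
g(0) = mex{} = 0
g(1) = mex{} = 0
g(2) = mex{} = 0
g(3) = mex{} = 0
g(4) = mex{0} = 1
g(5) = mex{0} = 1
g(6) = mex{0} = 1
g(7) = mex{0} = 1
g(8) = mex{0,1} = 2
g(9) = mex{0,1} = 2
So g(9) = 2.
For row B, compute g(0), g(1), … with moves {3, 6}:
g(0) = mex{} = 0
g(1) = mex{} = 0
g(2) = mex{} = 0
g(3) = mex{0} = 1
g(4) = mex{0} = 1
g(5) = mex{0} = 1
g(6) = mex{0,1} = 2
g(7) = mex{0,1} = 2
g(8) = mex{0,1} = 2
So g(8) = 2.
For row C, compute g(0), g(1), … with moves {1, 2, 7}:
g(0) = mex{} = 0
g(1) = mex{0} = 1
g(2) = mex{0,1} = 2
g(3) = mex{1,2} = 0
g(4) = mex{0,2} = 1
g(5) = mex{0,1} = 2
g(6) = mex{1,2} = 0
g(7) = mex{0,2} = 1
g(8) = mex{0,1} = 2
So g(8) = 2.
Grundy values for row D (subtraction set {2, 5}):
g(0) = mex{} = 0
g(1) = mex{} = 0
g(2) = mex{0} = 1
g(3) = mex{0} = 1
g(4) = mex{1} = 0
g(5) = mex{0,1} = 2
g(6) = mex{0} = 1
g(7) = mex{1,2} = 0
g(8) = mex{1} = 0
g(9) = mex{0} = 1
g(10) = mex{0,2} = 1
g(11) = mex{1} = 0
g(12) = mex{0,1} = 2
So g(12) = 2.
The value of a disjunctive sum is the nim-sum of the parts.
Combined value = 2 XOR 2 XOR 2 XOR 2 = 0.

0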